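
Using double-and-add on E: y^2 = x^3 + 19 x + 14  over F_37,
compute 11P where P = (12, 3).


k = 11 = 1011_2 (binary, LSB first: 1101)
Double-and-add from P = (12, 3):
  bit 0 = 1: acc = O + (12, 3) = (12, 3)
  bit 1 = 1: acc = (12, 3) + (1, 16) = (15, 14)
  bit 2 = 0: acc unchanged = (15, 14)
  bit 3 = 1: acc = (15, 14) + (32, 33) = (23, 1)

11P = (23, 1)


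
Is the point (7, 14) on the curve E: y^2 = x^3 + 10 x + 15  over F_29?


Check whether y^2 = x^3 + 10 x + 15 (mod 29) for (x, y) = (7, 14).
LHS: y^2 = 14^2 mod 29 = 22
RHS: x^3 + 10 x + 15 = 7^3 + 10*7 + 15 mod 29 = 22
LHS = RHS

Yes, on the curve


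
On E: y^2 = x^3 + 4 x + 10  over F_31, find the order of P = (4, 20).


Compute successive multiples of P until we hit O:
  1P = (4, 20)
  2P = (25, 24)
  3P = (22, 12)
  4P = (14, 12)
  5P = (0, 14)
  6P = (6, 8)
  7P = (26, 19)
  8P = (19, 30)
  ... (continuing to 18P)
  18P = O

ord(P) = 18


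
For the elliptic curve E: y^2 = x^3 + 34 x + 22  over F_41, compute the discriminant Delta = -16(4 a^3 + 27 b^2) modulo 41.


4 a^3 + 27 b^2 = 4*34^3 + 27*22^2 = 157216 + 13068 = 170284
Delta = -16 * (170284) = -2724544
Delta mod 41 = 29

Delta = 29 (mod 41)


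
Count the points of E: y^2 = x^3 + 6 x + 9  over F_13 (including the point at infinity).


For each x in F_13, count y with y^2 = x^3 + 6 x + 9 mod 13:
  x = 0: RHS = 9, y in [3, 10]  -> 2 point(s)
  x = 1: RHS = 3, y in [4, 9]  -> 2 point(s)
  x = 2: RHS = 3, y in [4, 9]  -> 2 point(s)
  x = 6: RHS = 1, y in [1, 12]  -> 2 point(s)
  x = 7: RHS = 4, y in [2, 11]  -> 2 point(s)
  x = 8: RHS = 10, y in [6, 7]  -> 2 point(s)
  x = 9: RHS = 12, y in [5, 8]  -> 2 point(s)
  x = 10: RHS = 3, y in [4, 9]  -> 2 point(s)
Affine points: 16. Add the point at infinity: total = 17.

#E(F_13) = 17


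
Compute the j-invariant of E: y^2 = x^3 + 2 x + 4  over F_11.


Delta = -16(4 a^3 + 27 b^2) mod 11 = 1
-1728 * (4 a)^3 = -1728 * (4*2)^3 mod 11 = 5
j = 5 * 1^(-1) mod 11 = 5

j = 5 (mod 11)


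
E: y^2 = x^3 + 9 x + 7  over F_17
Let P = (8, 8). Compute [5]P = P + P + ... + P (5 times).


k = 5 = 101_2 (binary, LSB first: 101)
Double-and-add from P = (8, 8):
  bit 0 = 1: acc = O + (8, 8) = (8, 8)
  bit 1 = 0: acc unchanged = (8, 8)
  bit 2 = 1: acc = (8, 8) + (10, 14) = (8, 9)

5P = (8, 9)


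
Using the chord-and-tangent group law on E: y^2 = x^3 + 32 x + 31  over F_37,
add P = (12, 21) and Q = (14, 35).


P != Q, so use the chord formula.
s = (y2 - y1) / (x2 - x1) = (14) / (2) mod 37 = 7
x3 = s^2 - x1 - x2 mod 37 = 7^2 - 12 - 14 = 23
y3 = s (x1 - x3) - y1 mod 37 = 7 * (12 - 23) - 21 = 13

P + Q = (23, 13)


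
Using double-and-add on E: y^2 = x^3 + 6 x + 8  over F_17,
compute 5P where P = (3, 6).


k = 5 = 101_2 (binary, LSB first: 101)
Double-and-add from P = (3, 6):
  bit 0 = 1: acc = O + (3, 6) = (3, 6)
  bit 1 = 0: acc unchanged = (3, 6)
  bit 2 = 1: acc = (3, 6) + (0, 5) = (16, 1)

5P = (16, 1)


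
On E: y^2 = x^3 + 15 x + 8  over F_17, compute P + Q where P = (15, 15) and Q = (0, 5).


P != Q, so use the chord formula.
s = (y2 - y1) / (x2 - x1) = (7) / (2) mod 17 = 12
x3 = s^2 - x1 - x2 mod 17 = 12^2 - 15 - 0 = 10
y3 = s (x1 - x3) - y1 mod 17 = 12 * (15 - 10) - 15 = 11

P + Q = (10, 11)


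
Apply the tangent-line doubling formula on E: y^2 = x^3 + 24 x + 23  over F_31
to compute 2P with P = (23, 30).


Doubling: s = (3 x1^2 + a) / (2 y1)
s = (3*23^2 + 24) / (2*30) mod 31 = 16
x3 = s^2 - 2 x1 mod 31 = 16^2 - 2*23 = 24
y3 = s (x1 - x3) - y1 mod 31 = 16 * (23 - 24) - 30 = 16

2P = (24, 16)


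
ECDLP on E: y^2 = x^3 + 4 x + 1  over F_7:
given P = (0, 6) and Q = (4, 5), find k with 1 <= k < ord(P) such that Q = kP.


Enumerate multiples of P until we hit Q = (4, 5):
  1P = (0, 6)
  2P = (4, 2)
  3P = (4, 5)
Match found at i = 3.

k = 3


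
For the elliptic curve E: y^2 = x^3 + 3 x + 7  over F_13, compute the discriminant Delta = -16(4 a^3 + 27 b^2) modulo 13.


4 a^3 + 27 b^2 = 4*3^3 + 27*7^2 = 108 + 1323 = 1431
Delta = -16 * (1431) = -22896
Delta mod 13 = 10

Delta = 10 (mod 13)


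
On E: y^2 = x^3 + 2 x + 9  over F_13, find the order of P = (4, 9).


Compute successive multiples of P until we hit O:
  1P = (4, 9)
  2P = (1, 8)
  3P = (11, 6)
  4P = (8, 2)
  5P = (0, 10)
  6P = (5, 1)
  7P = (3, 9)
  8P = (6, 4)
  ... (continuing to 17P)
  17P = O

ord(P) = 17


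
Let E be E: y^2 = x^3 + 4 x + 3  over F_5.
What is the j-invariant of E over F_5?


Delta = -16(4 a^3 + 27 b^2) mod 5 = 1
-1728 * (4 a)^3 = -1728 * (4*4)^3 mod 5 = 2
j = 2 * 1^(-1) mod 5 = 2

j = 2 (mod 5)


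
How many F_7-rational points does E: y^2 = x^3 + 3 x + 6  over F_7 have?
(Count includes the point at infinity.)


For each x in F_7, count y with y^2 = x^3 + 3 x + 6 mod 7:
  x = 3: RHS = 0, y in [0]  -> 1 point(s)
  x = 6: RHS = 2, y in [3, 4]  -> 2 point(s)
Affine points: 3. Add the point at infinity: total = 4.

#E(F_7) = 4


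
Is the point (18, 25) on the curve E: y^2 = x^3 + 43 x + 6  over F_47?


Check whether y^2 = x^3 + 43 x + 6 (mod 47) for (x, y) = (18, 25).
LHS: y^2 = 25^2 mod 47 = 14
RHS: x^3 + 43 x + 6 = 18^3 + 43*18 + 6 mod 47 = 32
LHS != RHS

No, not on the curve


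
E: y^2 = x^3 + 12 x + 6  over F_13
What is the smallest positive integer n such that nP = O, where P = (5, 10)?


Compute successive multiples of P until we hit O:
  1P = (5, 10)
  2P = (2, 5)
  3P = (3, 2)
  4P = (8, 4)
  5P = (4, 1)
  6P = (7, 11)
  7P = (11, 0)
  8P = (7, 2)
  ... (continuing to 14P)
  14P = O

ord(P) = 14


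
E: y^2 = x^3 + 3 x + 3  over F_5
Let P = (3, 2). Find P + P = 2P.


Doubling: s = (3 x1^2 + a) / (2 y1)
s = (3*3^2 + 3) / (2*2) mod 5 = 0
x3 = s^2 - 2 x1 mod 5 = 0^2 - 2*3 = 4
y3 = s (x1 - x3) - y1 mod 5 = 0 * (3 - 4) - 2 = 3

2P = (4, 3)


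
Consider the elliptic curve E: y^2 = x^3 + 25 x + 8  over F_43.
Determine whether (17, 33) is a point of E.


Check whether y^2 = x^3 + 25 x + 8 (mod 43) for (x, y) = (17, 33).
LHS: y^2 = 33^2 mod 43 = 14
RHS: x^3 + 25 x + 8 = 17^3 + 25*17 + 8 mod 43 = 14
LHS = RHS

Yes, on the curve


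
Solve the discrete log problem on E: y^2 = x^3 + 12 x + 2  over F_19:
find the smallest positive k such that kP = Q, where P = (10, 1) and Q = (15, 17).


Enumerate multiples of P until we hit Q = (15, 17):
  1P = (10, 1)
  2P = (15, 17)
Match found at i = 2.

k = 2


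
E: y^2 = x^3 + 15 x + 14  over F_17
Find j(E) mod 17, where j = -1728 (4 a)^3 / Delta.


Delta = -16(4 a^3 + 27 b^2) mod 17 = 7
-1728 * (4 a)^3 = -1728 * (4*15)^3 mod 17 = 5
j = 5 * 7^(-1) mod 17 = 8

j = 8 (mod 17)


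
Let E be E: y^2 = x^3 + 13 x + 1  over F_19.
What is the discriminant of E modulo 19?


4 a^3 + 27 b^2 = 4*13^3 + 27*1^2 = 8788 + 27 = 8815
Delta = -16 * (8815) = -141040
Delta mod 19 = 16

Delta = 16 (mod 19)


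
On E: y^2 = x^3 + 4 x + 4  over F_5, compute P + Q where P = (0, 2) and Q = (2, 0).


P != Q, so use the chord formula.
s = (y2 - y1) / (x2 - x1) = (3) / (2) mod 5 = 4
x3 = s^2 - x1 - x2 mod 5 = 4^2 - 0 - 2 = 4
y3 = s (x1 - x3) - y1 mod 5 = 4 * (0 - 4) - 2 = 2

P + Q = (4, 2)


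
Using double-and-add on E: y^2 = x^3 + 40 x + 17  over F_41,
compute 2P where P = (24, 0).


k = 2 = 10_2 (binary, LSB first: 01)
Double-and-add from P = (24, 0):
  bit 0 = 0: acc unchanged = O
  bit 1 = 1: acc = O + O = O

2P = O


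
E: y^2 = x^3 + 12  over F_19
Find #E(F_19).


For each x in F_19, count y with y^2 = x^3 + 0 x + 12 mod 19:
  x = 2: RHS = 1, y in [1, 18]  -> 2 point(s)
  x = 3: RHS = 1, y in [1, 18]  -> 2 point(s)
  x = 4: RHS = 0, y in [0]  -> 1 point(s)
  x = 5: RHS = 4, y in [2, 17]  -> 2 point(s)
  x = 6: RHS = 0, y in [0]  -> 1 point(s)
  x = 8: RHS = 11, y in [7, 12]  -> 2 point(s)
  x = 9: RHS = 0, y in [0]  -> 1 point(s)
  x = 10: RHS = 5, y in [9, 10]  -> 2 point(s)
  x = 12: RHS = 11, y in [7, 12]  -> 2 point(s)
  x = 13: RHS = 5, y in [9, 10]  -> 2 point(s)
  x = 14: RHS = 1, y in [1, 18]  -> 2 point(s)
  x = 15: RHS = 5, y in [9, 10]  -> 2 point(s)
  x = 16: RHS = 4, y in [2, 17]  -> 2 point(s)
  x = 17: RHS = 4, y in [2, 17]  -> 2 point(s)
  x = 18: RHS = 11, y in [7, 12]  -> 2 point(s)
Affine points: 27. Add the point at infinity: total = 28.

#E(F_19) = 28


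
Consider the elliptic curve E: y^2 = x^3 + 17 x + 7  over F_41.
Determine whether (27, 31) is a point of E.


Check whether y^2 = x^3 + 17 x + 7 (mod 41) for (x, y) = (27, 31).
LHS: y^2 = 31^2 mod 41 = 18
RHS: x^3 + 17 x + 7 = 27^3 + 17*27 + 7 mod 41 = 18
LHS = RHS

Yes, on the curve


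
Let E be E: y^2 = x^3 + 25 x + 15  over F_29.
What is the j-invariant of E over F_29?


Delta = -16(4 a^3 + 27 b^2) mod 29 = 15
-1728 * (4 a)^3 = -1728 * (4*25)^3 mod 29 = 3
j = 3 * 15^(-1) mod 29 = 6

j = 6 (mod 29)


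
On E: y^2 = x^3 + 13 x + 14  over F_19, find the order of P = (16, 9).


Compute successive multiples of P until we hit O:
  1P = (16, 9)
  2P = (10, 17)
  3P = (18, 0)
  4P = (10, 2)
  5P = (16, 10)
  6P = O

ord(P) = 6


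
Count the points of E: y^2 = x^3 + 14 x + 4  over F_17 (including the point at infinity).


For each x in F_17, count y with y^2 = x^3 + 14 x + 4 mod 17:
  x = 0: RHS = 4, y in [2, 15]  -> 2 point(s)
  x = 1: RHS = 2, y in [6, 11]  -> 2 point(s)
  x = 6: RHS = 15, y in [7, 10]  -> 2 point(s)
  x = 8: RHS = 16, y in [4, 13]  -> 2 point(s)
  x = 9: RHS = 9, y in [3, 14]  -> 2 point(s)
  x = 12: RHS = 13, y in [8, 9]  -> 2 point(s)
  x = 15: RHS = 2, y in [6, 11]  -> 2 point(s)
Affine points: 14. Add the point at infinity: total = 15.

#E(F_17) = 15


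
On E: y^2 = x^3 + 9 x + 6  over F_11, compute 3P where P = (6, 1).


k = 3 = 11_2 (binary, LSB first: 11)
Double-and-add from P = (6, 1):
  bit 0 = 1: acc = O + (6, 1) = (6, 1)
  bit 1 = 1: acc = (6, 1) + (3, 4) = (3, 7)

3P = (3, 7)


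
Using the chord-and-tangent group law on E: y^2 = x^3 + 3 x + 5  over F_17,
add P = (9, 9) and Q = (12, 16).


P != Q, so use the chord formula.
s = (y2 - y1) / (x2 - x1) = (7) / (3) mod 17 = 8
x3 = s^2 - x1 - x2 mod 17 = 8^2 - 9 - 12 = 9
y3 = s (x1 - x3) - y1 mod 17 = 8 * (9 - 9) - 9 = 8

P + Q = (9, 8)


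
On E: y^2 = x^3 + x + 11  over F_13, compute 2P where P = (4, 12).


Doubling: s = (3 x1^2 + a) / (2 y1)
s = (3*4^2 + 1) / (2*12) mod 13 = 8
x3 = s^2 - 2 x1 mod 13 = 8^2 - 2*4 = 4
y3 = s (x1 - x3) - y1 mod 13 = 8 * (4 - 4) - 12 = 1

2P = (4, 1)


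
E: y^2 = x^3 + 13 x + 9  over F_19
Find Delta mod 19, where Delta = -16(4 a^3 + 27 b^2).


4 a^3 + 27 b^2 = 4*13^3 + 27*9^2 = 8788 + 2187 = 10975
Delta = -16 * (10975) = -175600
Delta mod 19 = 17

Delta = 17 (mod 19)


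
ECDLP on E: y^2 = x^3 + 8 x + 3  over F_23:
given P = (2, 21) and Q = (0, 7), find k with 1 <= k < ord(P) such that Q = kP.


Enumerate multiples of P until we hit Q = (0, 7):
  1P = (2, 21)
  2P = (21, 5)
  3P = (16, 15)
  4P = (8, 21)
  5P = (13, 2)
  6P = (3, 10)
  7P = (1, 14)
  8P = (0, 16)
  9P = (10, 5)
  10P = (15, 5)
  11P = (15, 18)
  12P = (10, 18)
  13P = (0, 7)
Match found at i = 13.

k = 13


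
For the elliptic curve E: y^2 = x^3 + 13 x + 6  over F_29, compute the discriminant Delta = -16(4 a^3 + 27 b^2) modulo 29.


4 a^3 + 27 b^2 = 4*13^3 + 27*6^2 = 8788 + 972 = 9760
Delta = -16 * (9760) = -156160
Delta mod 29 = 5

Delta = 5 (mod 29)


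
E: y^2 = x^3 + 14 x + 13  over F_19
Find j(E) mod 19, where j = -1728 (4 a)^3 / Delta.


Delta = -16(4 a^3 + 27 b^2) mod 19 = 10
-1728 * (4 a)^3 = -1728 * (4*14)^3 mod 19 = 18
j = 18 * 10^(-1) mod 19 = 17

j = 17 (mod 19)


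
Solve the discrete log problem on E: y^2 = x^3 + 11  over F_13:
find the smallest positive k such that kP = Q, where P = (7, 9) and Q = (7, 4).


Enumerate multiples of P until we hit Q = (7, 4):
  1P = (7, 9)
  2P = (9, 5)
  3P = (1, 5)
  4P = (4, 6)
  5P = (3, 8)
  6P = (12, 6)
  7P = (11, 9)
  8P = (8, 4)
  9P = (10, 6)
  10P = (10, 7)
  11P = (8, 9)
  12P = (11, 4)
  13P = (12, 7)
  14P = (3, 5)
  15P = (4, 7)
  16P = (1, 8)
  17P = (9, 8)
  18P = (7, 4)
Match found at i = 18.

k = 18


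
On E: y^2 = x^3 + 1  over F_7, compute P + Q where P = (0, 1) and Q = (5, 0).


P != Q, so use the chord formula.
s = (y2 - y1) / (x2 - x1) = (6) / (5) mod 7 = 4
x3 = s^2 - x1 - x2 mod 7 = 4^2 - 0 - 5 = 4
y3 = s (x1 - x3) - y1 mod 7 = 4 * (0 - 4) - 1 = 4

P + Q = (4, 4)


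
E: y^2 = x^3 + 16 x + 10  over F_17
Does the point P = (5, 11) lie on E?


Check whether y^2 = x^3 + 16 x + 10 (mod 17) for (x, y) = (5, 11).
LHS: y^2 = 11^2 mod 17 = 2
RHS: x^3 + 16 x + 10 = 5^3 + 16*5 + 10 mod 17 = 11
LHS != RHS

No, not on the curve


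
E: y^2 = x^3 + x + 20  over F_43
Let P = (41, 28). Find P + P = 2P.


Doubling: s = (3 x1^2 + a) / (2 y1)
s = (3*41^2 + 1) / (2*28) mod 43 = 1
x3 = s^2 - 2 x1 mod 43 = 1^2 - 2*41 = 5
y3 = s (x1 - x3) - y1 mod 43 = 1 * (41 - 5) - 28 = 8

2P = (5, 8)


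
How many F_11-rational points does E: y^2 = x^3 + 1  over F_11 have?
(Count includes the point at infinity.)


For each x in F_11, count y with y^2 = x^3 + 0 x + 1 mod 11:
  x = 0: RHS = 1, y in [1, 10]  -> 2 point(s)
  x = 2: RHS = 9, y in [3, 8]  -> 2 point(s)
  x = 5: RHS = 5, y in [4, 7]  -> 2 point(s)
  x = 7: RHS = 3, y in [5, 6]  -> 2 point(s)
  x = 9: RHS = 4, y in [2, 9]  -> 2 point(s)
  x = 10: RHS = 0, y in [0]  -> 1 point(s)
Affine points: 11. Add the point at infinity: total = 12.

#E(F_11) = 12


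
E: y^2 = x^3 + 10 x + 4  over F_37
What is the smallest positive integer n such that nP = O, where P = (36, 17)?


Compute successive multiples of P until we hit O:
  1P = (36, 17)
  2P = (29, 2)
  3P = (0, 2)
  4P = (4, 21)
  5P = (8, 35)
  6P = (34, 24)
  7P = (7, 11)
  8P = (20, 8)
  ... (continuing to 28P)
  28P = O

ord(P) = 28


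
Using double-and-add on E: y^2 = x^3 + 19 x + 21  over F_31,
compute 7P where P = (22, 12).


k = 7 = 111_2 (binary, LSB first: 111)
Double-and-add from P = (22, 12):
  bit 0 = 1: acc = O + (22, 12) = (22, 12)
  bit 1 = 1: acc = (22, 12) + (22, 19) = O
  bit 2 = 1: acc = O + (22, 12) = (22, 12)

7P = (22, 12)


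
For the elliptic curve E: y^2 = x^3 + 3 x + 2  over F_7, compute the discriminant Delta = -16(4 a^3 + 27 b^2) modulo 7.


4 a^3 + 27 b^2 = 4*3^3 + 27*2^2 = 108 + 108 = 216
Delta = -16 * (216) = -3456
Delta mod 7 = 2

Delta = 2 (mod 7)


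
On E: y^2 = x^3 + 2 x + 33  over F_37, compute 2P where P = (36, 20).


Doubling: s = (3 x1^2 + a) / (2 y1)
s = (3*36^2 + 2) / (2*20) mod 37 = 14
x3 = s^2 - 2 x1 mod 37 = 14^2 - 2*36 = 13
y3 = s (x1 - x3) - y1 mod 37 = 14 * (36 - 13) - 20 = 6

2P = (13, 6)


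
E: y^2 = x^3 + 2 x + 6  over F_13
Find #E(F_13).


For each x in F_13, count y with y^2 = x^3 + 2 x + 6 mod 13:
  x = 1: RHS = 9, y in [3, 10]  -> 2 point(s)
  x = 3: RHS = 0, y in [0]  -> 1 point(s)
  x = 4: RHS = 0, y in [0]  -> 1 point(s)
  x = 6: RHS = 0, y in [0]  -> 1 point(s)
  x = 7: RHS = 12, y in [5, 8]  -> 2 point(s)
  x = 8: RHS = 1, y in [1, 12]  -> 2 point(s)
  x = 9: RHS = 12, y in [5, 8]  -> 2 point(s)
  x = 10: RHS = 12, y in [5, 8]  -> 2 point(s)
  x = 12: RHS = 3, y in [4, 9]  -> 2 point(s)
Affine points: 15. Add the point at infinity: total = 16.

#E(F_13) = 16


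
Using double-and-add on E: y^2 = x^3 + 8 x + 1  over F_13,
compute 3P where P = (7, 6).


k = 3 = 11_2 (binary, LSB first: 11)
Double-and-add from P = (7, 6):
  bit 0 = 1: acc = O + (7, 6) = (7, 6)
  bit 1 = 1: acc = (7, 6) + (0, 1) = (2, 5)

3P = (2, 5)


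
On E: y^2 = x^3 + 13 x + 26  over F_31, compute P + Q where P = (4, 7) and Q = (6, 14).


P != Q, so use the chord formula.
s = (y2 - y1) / (x2 - x1) = (7) / (2) mod 31 = 19
x3 = s^2 - x1 - x2 mod 31 = 19^2 - 4 - 6 = 10
y3 = s (x1 - x3) - y1 mod 31 = 19 * (4 - 10) - 7 = 3

P + Q = (10, 3)


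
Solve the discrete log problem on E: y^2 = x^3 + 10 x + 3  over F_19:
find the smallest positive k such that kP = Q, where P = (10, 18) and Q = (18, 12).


Enumerate multiples of P until we hit Q = (18, 12):
  1P = (10, 18)
  2P = (8, 14)
  3P = (5, 11)
  4P = (9, 10)
  5P = (7, 6)
  6P = (18, 7)
  7P = (11, 0)
  8P = (18, 12)
Match found at i = 8.

k = 8


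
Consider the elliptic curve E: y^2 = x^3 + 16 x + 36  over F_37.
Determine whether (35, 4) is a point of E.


Check whether y^2 = x^3 + 16 x + 36 (mod 37) for (x, y) = (35, 4).
LHS: y^2 = 4^2 mod 37 = 16
RHS: x^3 + 16 x + 36 = 35^3 + 16*35 + 36 mod 37 = 33
LHS != RHS

No, not on the curve


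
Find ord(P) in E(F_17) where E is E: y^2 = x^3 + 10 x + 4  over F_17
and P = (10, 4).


Compute successive multiples of P until we hit O:
  1P = (10, 4)
  2P = (10, 13)
  3P = O

ord(P) = 3


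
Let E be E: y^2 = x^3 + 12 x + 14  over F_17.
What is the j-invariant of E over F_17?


Delta = -16(4 a^3 + 27 b^2) mod 17 = 15
-1728 * (4 a)^3 = -1728 * (4*12)^3 mod 17 = 8
j = 8 * 15^(-1) mod 17 = 13

j = 13 (mod 17)


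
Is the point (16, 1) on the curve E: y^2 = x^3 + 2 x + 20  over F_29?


Check whether y^2 = x^3 + 2 x + 20 (mod 29) for (x, y) = (16, 1).
LHS: y^2 = 1^2 mod 29 = 1
RHS: x^3 + 2 x + 20 = 16^3 + 2*16 + 20 mod 29 = 1
LHS = RHS

Yes, on the curve


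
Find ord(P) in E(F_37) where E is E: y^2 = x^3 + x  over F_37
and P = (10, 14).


Compute successive multiples of P until we hit O:
  1P = (10, 14)
  2P = (10, 23)
  3P = O

ord(P) = 3


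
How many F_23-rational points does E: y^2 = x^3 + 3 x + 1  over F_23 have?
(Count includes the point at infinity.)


For each x in F_23, count y with y^2 = x^3 + 3 x + 1 mod 23:
  x = 0: RHS = 1, y in [1, 22]  -> 2 point(s)
  x = 4: RHS = 8, y in [10, 13]  -> 2 point(s)
  x = 5: RHS = 3, y in [7, 16]  -> 2 point(s)
  x = 8: RHS = 8, y in [10, 13]  -> 2 point(s)
  x = 11: RHS = 8, y in [10, 13]  -> 2 point(s)
  x = 13: RHS = 6, y in [11, 12]  -> 2 point(s)
  x = 14: RHS = 4, y in [2, 21]  -> 2 point(s)
Affine points: 14. Add the point at infinity: total = 15.

#E(F_23) = 15


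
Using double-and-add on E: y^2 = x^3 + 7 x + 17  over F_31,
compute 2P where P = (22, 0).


k = 2 = 10_2 (binary, LSB first: 01)
Double-and-add from P = (22, 0):
  bit 0 = 0: acc unchanged = O
  bit 1 = 1: acc = O + O = O

2P = O


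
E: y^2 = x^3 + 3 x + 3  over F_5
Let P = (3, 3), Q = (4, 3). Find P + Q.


P != Q, so use the chord formula.
s = (y2 - y1) / (x2 - x1) = (0) / (1) mod 5 = 0
x3 = s^2 - x1 - x2 mod 5 = 0^2 - 3 - 4 = 3
y3 = s (x1 - x3) - y1 mod 5 = 0 * (3 - 3) - 3 = 2

P + Q = (3, 2)


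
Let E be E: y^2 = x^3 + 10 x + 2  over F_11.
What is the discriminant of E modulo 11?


4 a^3 + 27 b^2 = 4*10^3 + 27*2^2 = 4000 + 108 = 4108
Delta = -16 * (4108) = -65728
Delta mod 11 = 8

Delta = 8 (mod 11)


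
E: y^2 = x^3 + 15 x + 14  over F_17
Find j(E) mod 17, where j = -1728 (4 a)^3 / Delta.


Delta = -16(4 a^3 + 27 b^2) mod 17 = 7
-1728 * (4 a)^3 = -1728 * (4*15)^3 mod 17 = 5
j = 5 * 7^(-1) mod 17 = 8

j = 8 (mod 17)


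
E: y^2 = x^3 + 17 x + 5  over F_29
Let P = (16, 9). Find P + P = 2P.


Doubling: s = (3 x1^2 + a) / (2 y1)
s = (3*16^2 + 17) / (2*9) mod 29 = 13
x3 = s^2 - 2 x1 mod 29 = 13^2 - 2*16 = 21
y3 = s (x1 - x3) - y1 mod 29 = 13 * (16 - 21) - 9 = 13

2P = (21, 13)


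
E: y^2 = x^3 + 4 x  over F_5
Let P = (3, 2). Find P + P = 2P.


Doubling: s = (3 x1^2 + a) / (2 y1)
s = (3*3^2 + 4) / (2*2) mod 5 = 4
x3 = s^2 - 2 x1 mod 5 = 4^2 - 2*3 = 0
y3 = s (x1 - x3) - y1 mod 5 = 4 * (3 - 0) - 2 = 0

2P = (0, 0)


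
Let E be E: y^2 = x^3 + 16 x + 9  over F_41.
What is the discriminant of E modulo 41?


4 a^3 + 27 b^2 = 4*16^3 + 27*9^2 = 16384 + 2187 = 18571
Delta = -16 * (18571) = -297136
Delta mod 41 = 32

Delta = 32 (mod 41)


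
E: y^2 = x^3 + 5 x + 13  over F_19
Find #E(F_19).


For each x in F_19, count y with y^2 = x^3 + 5 x + 13 mod 19:
  x = 1: RHS = 0, y in [0]  -> 1 point(s)
  x = 3: RHS = 17, y in [6, 13]  -> 2 point(s)
  x = 5: RHS = 11, y in [7, 12]  -> 2 point(s)
  x = 7: RHS = 11, y in [7, 12]  -> 2 point(s)
  x = 15: RHS = 5, y in [9, 10]  -> 2 point(s)
  x = 16: RHS = 9, y in [3, 16]  -> 2 point(s)
  x = 18: RHS = 7, y in [8, 11]  -> 2 point(s)
Affine points: 13. Add the point at infinity: total = 14.

#E(F_19) = 14


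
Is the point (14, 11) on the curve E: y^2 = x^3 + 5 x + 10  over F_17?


Check whether y^2 = x^3 + 5 x + 10 (mod 17) for (x, y) = (14, 11).
LHS: y^2 = 11^2 mod 17 = 2
RHS: x^3 + 5 x + 10 = 14^3 + 5*14 + 10 mod 17 = 2
LHS = RHS

Yes, on the curve


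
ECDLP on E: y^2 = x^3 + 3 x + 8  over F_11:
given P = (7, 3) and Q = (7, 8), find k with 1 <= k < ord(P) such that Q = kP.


Enumerate multiples of P until we hit Q = (7, 8):
  1P = (7, 3)
  2P = (6, 0)
  3P = (7, 8)
Match found at i = 3.

k = 3


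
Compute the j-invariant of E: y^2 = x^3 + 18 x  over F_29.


Delta = -16(4 a^3 + 27 b^2) mod 29 = 11
-1728 * (4 a)^3 = -1728 * (4*18)^3 mod 29 = 13
j = 13 * 11^(-1) mod 29 = 17

j = 17 (mod 29)


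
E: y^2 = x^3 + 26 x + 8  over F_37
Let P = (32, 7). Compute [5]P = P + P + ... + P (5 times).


k = 5 = 101_2 (binary, LSB first: 101)
Double-and-add from P = (32, 7):
  bit 0 = 1: acc = O + (32, 7) = (32, 7)
  bit 1 = 0: acc unchanged = (32, 7)
  bit 2 = 1: acc = (32, 7) + (30, 36) = (28, 9)

5P = (28, 9)


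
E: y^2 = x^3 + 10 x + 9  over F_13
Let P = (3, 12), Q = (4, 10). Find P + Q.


P != Q, so use the chord formula.
s = (y2 - y1) / (x2 - x1) = (11) / (1) mod 13 = 11
x3 = s^2 - x1 - x2 mod 13 = 11^2 - 3 - 4 = 10
y3 = s (x1 - x3) - y1 mod 13 = 11 * (3 - 10) - 12 = 2

P + Q = (10, 2)


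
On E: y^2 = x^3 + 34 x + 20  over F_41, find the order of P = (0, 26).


Compute successive multiples of P until we hit O:
  1P = (0, 26)
  2P = (37, 5)
  3P = (29, 37)
  4P = (8, 36)
  5P = (32, 16)
  6P = (32, 25)
  7P = (8, 5)
  8P = (29, 4)
  ... (continuing to 11P)
  11P = O

ord(P) = 11


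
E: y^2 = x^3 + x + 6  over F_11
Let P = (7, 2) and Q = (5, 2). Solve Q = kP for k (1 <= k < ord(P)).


Enumerate multiples of P until we hit Q = (5, 2):
  1P = (7, 2)
  2P = (2, 7)
  3P = (3, 5)
  4P = (5, 2)
Match found at i = 4.

k = 4


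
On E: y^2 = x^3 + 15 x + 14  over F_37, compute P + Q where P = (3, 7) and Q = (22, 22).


P != Q, so use the chord formula.
s = (y2 - y1) / (x2 - x1) = (15) / (19) mod 37 = 30
x3 = s^2 - x1 - x2 mod 37 = 30^2 - 3 - 22 = 24
y3 = s (x1 - x3) - y1 mod 37 = 30 * (3 - 24) - 7 = 29

P + Q = (24, 29)


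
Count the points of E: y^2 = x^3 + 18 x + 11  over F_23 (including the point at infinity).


For each x in F_23, count y with y^2 = x^3 + 18 x + 11 mod 23:
  x = 2: RHS = 9, y in [3, 20]  -> 2 point(s)
  x = 3: RHS = 0, y in [0]  -> 1 point(s)
  x = 4: RHS = 9, y in [3, 20]  -> 2 point(s)
  x = 6: RHS = 13, y in [6, 17]  -> 2 point(s)
  x = 8: RHS = 0, y in [0]  -> 1 point(s)
  x = 10: RHS = 18, y in [8, 15]  -> 2 point(s)
  x = 12: RHS = 0, y in [0]  -> 1 point(s)
  x = 13: RHS = 4, y in [2, 21]  -> 2 point(s)
  x = 16: RHS = 2, y in [5, 18]  -> 2 point(s)
  x = 17: RHS = 9, y in [3, 20]  -> 2 point(s)
  x = 18: RHS = 3, y in [7, 16]  -> 2 point(s)
  x = 19: RHS = 13, y in [6, 17]  -> 2 point(s)
  x = 21: RHS = 13, y in [6, 17]  -> 2 point(s)
Affine points: 23. Add the point at infinity: total = 24.

#E(F_23) = 24


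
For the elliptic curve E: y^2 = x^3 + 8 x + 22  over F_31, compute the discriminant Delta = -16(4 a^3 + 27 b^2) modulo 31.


4 a^3 + 27 b^2 = 4*8^3 + 27*22^2 = 2048 + 13068 = 15116
Delta = -16 * (15116) = -241856
Delta mod 31 = 6

Delta = 6 (mod 31)


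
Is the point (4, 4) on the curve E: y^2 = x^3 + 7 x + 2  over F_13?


Check whether y^2 = x^3 + 7 x + 2 (mod 13) for (x, y) = (4, 4).
LHS: y^2 = 4^2 mod 13 = 3
RHS: x^3 + 7 x + 2 = 4^3 + 7*4 + 2 mod 13 = 3
LHS = RHS

Yes, on the curve


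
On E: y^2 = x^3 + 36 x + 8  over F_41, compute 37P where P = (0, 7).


k = 37 = 100101_2 (binary, LSB first: 101001)
Double-and-add from P = (0, 7):
  bit 0 = 1: acc = O + (0, 7) = (0, 7)
  bit 1 = 0: acc unchanged = (0, 7)
  bit 2 = 1: acc = (0, 7) + (32, 29) = (17, 30)
  bit 3 = 0: acc unchanged = (17, 30)
  bit 4 = 0: acc unchanged = (17, 30)
  bit 5 = 1: acc = (17, 30) + (24, 10) = (9, 35)

37P = (9, 35)


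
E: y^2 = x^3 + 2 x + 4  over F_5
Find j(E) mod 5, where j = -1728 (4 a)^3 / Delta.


Delta = -16(4 a^3 + 27 b^2) mod 5 = 1
-1728 * (4 a)^3 = -1728 * (4*2)^3 mod 5 = 4
j = 4 * 1^(-1) mod 5 = 4

j = 4 (mod 5)


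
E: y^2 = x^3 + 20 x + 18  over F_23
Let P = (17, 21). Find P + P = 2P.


Doubling: s = (3 x1^2 + a) / (2 y1)
s = (3*17^2 + 20) / (2*21) mod 23 = 14
x3 = s^2 - 2 x1 mod 23 = 14^2 - 2*17 = 1
y3 = s (x1 - x3) - y1 mod 23 = 14 * (17 - 1) - 21 = 19

2P = (1, 19)


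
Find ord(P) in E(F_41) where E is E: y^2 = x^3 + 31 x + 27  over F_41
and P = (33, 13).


Compute successive multiples of P until we hit O:
  1P = (33, 13)
  2P = (24, 9)
  3P = (9, 25)
  4P = (30, 6)
  5P = (29, 10)
  6P = (18, 29)
  7P = (11, 10)
  8P = (1, 10)
  ... (continuing to 20P)
  20P = O

ord(P) = 20


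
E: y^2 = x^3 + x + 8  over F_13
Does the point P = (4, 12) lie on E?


Check whether y^2 = x^3 + 1 x + 8 (mod 13) for (x, y) = (4, 12).
LHS: y^2 = 12^2 mod 13 = 1
RHS: x^3 + 1 x + 8 = 4^3 + 1*4 + 8 mod 13 = 11
LHS != RHS

No, not on the curve


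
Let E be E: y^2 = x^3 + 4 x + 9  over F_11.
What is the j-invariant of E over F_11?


Delta = -16(4 a^3 + 27 b^2) mod 11 = 6
-1728 * (4 a)^3 = -1728 * (4*4)^3 mod 11 = 7
j = 7 * 6^(-1) mod 11 = 3

j = 3 (mod 11)


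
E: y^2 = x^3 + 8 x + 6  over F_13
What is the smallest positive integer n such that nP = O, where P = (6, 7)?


Compute successive multiples of P until we hit O:
  1P = (6, 7)
  2P = (2, 2)
  3P = (9, 12)
  4P = (8, 7)
  5P = (12, 6)
  6P = (12, 7)
  7P = (8, 6)
  8P = (9, 1)
  ... (continuing to 11P)
  11P = O

ord(P) = 11


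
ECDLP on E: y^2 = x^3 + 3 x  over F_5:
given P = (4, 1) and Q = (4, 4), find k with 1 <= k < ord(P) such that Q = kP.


Enumerate multiples of P until we hit Q = (4, 4):
  1P = (4, 1)
  2P = (1, 3)
  3P = (1, 2)
  4P = (4, 4)
Match found at i = 4.

k = 4


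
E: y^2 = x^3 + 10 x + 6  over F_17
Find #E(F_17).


For each x in F_17, count y with y^2 = x^3 + 10 x + 6 mod 17:
  x = 1: RHS = 0, y in [0]  -> 1 point(s)
  x = 2: RHS = 0, y in [0]  -> 1 point(s)
  x = 4: RHS = 8, y in [5, 12]  -> 2 point(s)
  x = 9: RHS = 9, y in [3, 14]  -> 2 point(s)
  x = 10: RHS = 1, y in [1, 16]  -> 2 point(s)
  x = 11: RHS = 2, y in [6, 11]  -> 2 point(s)
  x = 12: RHS = 1, y in [1, 16]  -> 2 point(s)
  x = 13: RHS = 4, y in [2, 15]  -> 2 point(s)
  x = 14: RHS = 0, y in [0]  -> 1 point(s)
Affine points: 15. Add the point at infinity: total = 16.

#E(F_17) = 16


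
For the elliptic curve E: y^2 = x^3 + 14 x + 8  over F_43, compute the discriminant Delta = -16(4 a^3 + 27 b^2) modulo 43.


4 a^3 + 27 b^2 = 4*14^3 + 27*8^2 = 10976 + 1728 = 12704
Delta = -16 * (12704) = -203264
Delta mod 43 = 40

Delta = 40 (mod 43)


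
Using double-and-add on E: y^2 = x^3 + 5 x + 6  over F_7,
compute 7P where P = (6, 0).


k = 7 = 111_2 (binary, LSB first: 111)
Double-and-add from P = (6, 0):
  bit 0 = 1: acc = O + (6, 0) = (6, 0)
  bit 1 = 1: acc = (6, 0) + O = (6, 0)
  bit 2 = 1: acc = (6, 0) + O = (6, 0)

7P = (6, 0)


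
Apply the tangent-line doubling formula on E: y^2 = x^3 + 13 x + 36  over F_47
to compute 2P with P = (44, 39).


Doubling: s = (3 x1^2 + a) / (2 y1)
s = (3*44^2 + 13) / (2*39) mod 47 = 21
x3 = s^2 - 2 x1 mod 47 = 21^2 - 2*44 = 24
y3 = s (x1 - x3) - y1 mod 47 = 21 * (44 - 24) - 39 = 5

2P = (24, 5)


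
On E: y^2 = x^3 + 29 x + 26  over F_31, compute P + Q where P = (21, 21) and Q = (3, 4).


P != Q, so use the chord formula.
s = (y2 - y1) / (x2 - x1) = (14) / (13) mod 31 = 13
x3 = s^2 - x1 - x2 mod 31 = 13^2 - 21 - 3 = 21
y3 = s (x1 - x3) - y1 mod 31 = 13 * (21 - 21) - 21 = 10

P + Q = (21, 10)


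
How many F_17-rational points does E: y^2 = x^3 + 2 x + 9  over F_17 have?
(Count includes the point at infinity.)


For each x in F_17, count y with y^2 = x^3 + 2 x + 9 mod 17:
  x = 0: RHS = 9, y in [3, 14]  -> 2 point(s)
  x = 2: RHS = 4, y in [2, 15]  -> 2 point(s)
  x = 3: RHS = 8, y in [5, 12]  -> 2 point(s)
  x = 4: RHS = 13, y in [8, 9]  -> 2 point(s)
  x = 5: RHS = 8, y in [5, 12]  -> 2 point(s)
  x = 6: RHS = 16, y in [4, 13]  -> 2 point(s)
  x = 7: RHS = 9, y in [3, 14]  -> 2 point(s)
  x = 9: RHS = 8, y in [5, 12]  -> 2 point(s)
  x = 10: RHS = 9, y in [3, 14]  -> 2 point(s)
  x = 11: RHS = 2, y in [6, 11]  -> 2 point(s)
Affine points: 20. Add the point at infinity: total = 21.

#E(F_17) = 21


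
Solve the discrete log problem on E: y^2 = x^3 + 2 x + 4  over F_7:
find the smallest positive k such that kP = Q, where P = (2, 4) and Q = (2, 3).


Enumerate multiples of P until we hit Q = (2, 3):
  1P = (2, 4)
  2P = (3, 3)
  3P = (3, 4)
  4P = (2, 3)
Match found at i = 4.

k = 4


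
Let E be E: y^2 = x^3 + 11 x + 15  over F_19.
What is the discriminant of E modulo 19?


4 a^3 + 27 b^2 = 4*11^3 + 27*15^2 = 5324 + 6075 = 11399
Delta = -16 * (11399) = -182384
Delta mod 19 = 16

Delta = 16 (mod 19)


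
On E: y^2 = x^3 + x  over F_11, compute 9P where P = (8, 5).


k = 9 = 1001_2 (binary, LSB first: 1001)
Double-and-add from P = (8, 5):
  bit 0 = 1: acc = O + (8, 5) = (8, 5)
  bit 1 = 0: acc unchanged = (8, 5)
  bit 2 = 0: acc unchanged = (8, 5)
  bit 3 = 1: acc = (8, 5) + (5, 8) = (10, 8)

9P = (10, 8)


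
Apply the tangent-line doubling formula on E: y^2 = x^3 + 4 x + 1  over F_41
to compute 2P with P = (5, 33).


Doubling: s = (3 x1^2 + a) / (2 y1)
s = (3*5^2 + 4) / (2*33) mod 41 = 13
x3 = s^2 - 2 x1 mod 41 = 13^2 - 2*5 = 36
y3 = s (x1 - x3) - y1 mod 41 = 13 * (5 - 36) - 33 = 15

2P = (36, 15)


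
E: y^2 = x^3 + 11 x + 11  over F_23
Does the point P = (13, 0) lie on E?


Check whether y^2 = x^3 + 11 x + 11 (mod 23) for (x, y) = (13, 0).
LHS: y^2 = 0^2 mod 23 = 0
RHS: x^3 + 11 x + 11 = 13^3 + 11*13 + 11 mod 23 = 5
LHS != RHS

No, not on the curve


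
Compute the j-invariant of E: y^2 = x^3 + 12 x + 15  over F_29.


Delta = -16(4 a^3 + 27 b^2) mod 29 = 22
-1728 * (4 a)^3 = -1728 * (4*12)^3 mod 29 = 6
j = 6 * 22^(-1) mod 29 = 24

j = 24 (mod 29)


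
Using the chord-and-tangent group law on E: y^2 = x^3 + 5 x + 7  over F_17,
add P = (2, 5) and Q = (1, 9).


P != Q, so use the chord formula.
s = (y2 - y1) / (x2 - x1) = (4) / (16) mod 17 = 13
x3 = s^2 - x1 - x2 mod 17 = 13^2 - 2 - 1 = 13
y3 = s (x1 - x3) - y1 mod 17 = 13 * (2 - 13) - 5 = 5

P + Q = (13, 5)


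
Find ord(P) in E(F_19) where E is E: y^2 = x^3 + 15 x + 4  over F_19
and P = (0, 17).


Compute successive multiples of P until we hit O:
  1P = (0, 17)
  2P = (1, 1)
  3P = (8, 16)
  4P = (3, 0)
  5P = (8, 3)
  6P = (1, 18)
  7P = (0, 2)
  8P = O

ord(P) = 8


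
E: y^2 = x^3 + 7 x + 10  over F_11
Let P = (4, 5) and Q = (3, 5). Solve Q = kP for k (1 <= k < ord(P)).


Enumerate multiples of P until we hit Q = (3, 5):
  1P = (4, 5)
  2P = (3, 6)
  3P = (5, 7)
  4P = (6, 2)
  5P = (6, 9)
  6P = (5, 4)
  7P = (3, 5)
Match found at i = 7.

k = 7


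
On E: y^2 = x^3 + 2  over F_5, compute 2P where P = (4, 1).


k = 2 = 10_2 (binary, LSB first: 01)
Double-and-add from P = (4, 1):
  bit 0 = 0: acc unchanged = O
  bit 1 = 1: acc = O + (3, 3) = (3, 3)

2P = (3, 3)


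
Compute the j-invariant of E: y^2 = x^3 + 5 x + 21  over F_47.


Delta = -16(4 a^3 + 27 b^2) mod 47 = 16
-1728 * (4 a)^3 = -1728 * (4*5)^3 mod 47 = 16
j = 16 * 16^(-1) mod 47 = 1

j = 1 (mod 47)


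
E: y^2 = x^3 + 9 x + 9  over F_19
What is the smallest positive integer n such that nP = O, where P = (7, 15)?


Compute successive multiples of P until we hit O:
  1P = (7, 15)
  2P = (10, 15)
  3P = (2, 4)
  4P = (8, 17)
  5P = (8, 2)
  6P = (2, 15)
  7P = (10, 4)
  8P = (7, 4)
  ... (continuing to 9P)
  9P = O

ord(P) = 9


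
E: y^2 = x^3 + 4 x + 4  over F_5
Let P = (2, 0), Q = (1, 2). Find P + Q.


P != Q, so use the chord formula.
s = (y2 - y1) / (x2 - x1) = (2) / (4) mod 5 = 3
x3 = s^2 - x1 - x2 mod 5 = 3^2 - 2 - 1 = 1
y3 = s (x1 - x3) - y1 mod 5 = 3 * (2 - 1) - 0 = 3

P + Q = (1, 3)


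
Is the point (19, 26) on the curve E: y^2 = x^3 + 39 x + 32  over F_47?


Check whether y^2 = x^3 + 39 x + 32 (mod 47) for (x, y) = (19, 26).
LHS: y^2 = 26^2 mod 47 = 18
RHS: x^3 + 39 x + 32 = 19^3 + 39*19 + 32 mod 47 = 18
LHS = RHS

Yes, on the curve


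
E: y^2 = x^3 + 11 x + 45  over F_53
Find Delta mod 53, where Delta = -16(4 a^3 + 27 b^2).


4 a^3 + 27 b^2 = 4*11^3 + 27*45^2 = 5324 + 54675 = 59999
Delta = -16 * (59999) = -959984
Delta mod 53 = 5

Delta = 5 (mod 53)


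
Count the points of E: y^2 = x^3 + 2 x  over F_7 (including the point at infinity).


For each x in F_7, count y with y^2 = x^3 + 2 x + 0 mod 7:
  x = 0: RHS = 0, y in [0]  -> 1 point(s)
  x = 4: RHS = 2, y in [3, 4]  -> 2 point(s)
  x = 5: RHS = 2, y in [3, 4]  -> 2 point(s)
  x = 6: RHS = 4, y in [2, 5]  -> 2 point(s)
Affine points: 7. Add the point at infinity: total = 8.

#E(F_7) = 8


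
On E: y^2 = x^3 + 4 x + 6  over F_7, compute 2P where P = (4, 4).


Doubling: s = (3 x1^2 + a) / (2 y1)
s = (3*4^2 + 4) / (2*4) mod 7 = 3
x3 = s^2 - 2 x1 mod 7 = 3^2 - 2*4 = 1
y3 = s (x1 - x3) - y1 mod 7 = 3 * (4 - 1) - 4 = 5

2P = (1, 5)


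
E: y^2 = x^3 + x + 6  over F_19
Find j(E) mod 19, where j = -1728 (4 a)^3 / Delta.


Delta = -16(4 a^3 + 27 b^2) mod 19 = 2
-1728 * (4 a)^3 = -1728 * (4*1)^3 mod 19 = 7
j = 7 * 2^(-1) mod 19 = 13

j = 13 (mod 19)


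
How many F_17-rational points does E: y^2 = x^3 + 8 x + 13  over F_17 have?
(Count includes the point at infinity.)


For each x in F_17, count y with y^2 = x^3 + 8 x + 13 mod 17:
  x = 0: RHS = 13, y in [8, 9]  -> 2 point(s)
  x = 3: RHS = 13, y in [8, 9]  -> 2 point(s)
  x = 5: RHS = 8, y in [5, 12]  -> 2 point(s)
  x = 7: RHS = 4, y in [2, 15]  -> 2 point(s)
  x = 9: RHS = 15, y in [7, 10]  -> 2 point(s)
  x = 11: RHS = 4, y in [2, 15]  -> 2 point(s)
  x = 12: RHS = 1, y in [1, 16]  -> 2 point(s)
  x = 13: RHS = 2, y in [6, 11]  -> 2 point(s)
  x = 14: RHS = 13, y in [8, 9]  -> 2 point(s)
  x = 16: RHS = 4, y in [2, 15]  -> 2 point(s)
Affine points: 20. Add the point at infinity: total = 21.

#E(F_17) = 21


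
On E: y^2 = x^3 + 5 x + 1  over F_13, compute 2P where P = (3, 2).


Doubling: s = (3 x1^2 + a) / (2 y1)
s = (3*3^2 + 5) / (2*2) mod 13 = 8
x3 = s^2 - 2 x1 mod 13 = 8^2 - 2*3 = 6
y3 = s (x1 - x3) - y1 mod 13 = 8 * (3 - 6) - 2 = 0

2P = (6, 0)


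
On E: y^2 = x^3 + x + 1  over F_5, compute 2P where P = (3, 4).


k = 2 = 10_2 (binary, LSB first: 01)
Double-and-add from P = (3, 4):
  bit 0 = 0: acc unchanged = O
  bit 1 = 1: acc = O + (0, 4) = (0, 4)

2P = (0, 4)


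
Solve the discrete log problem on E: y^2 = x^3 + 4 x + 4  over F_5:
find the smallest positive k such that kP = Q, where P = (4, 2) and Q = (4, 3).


Enumerate multiples of P until we hit Q = (4, 3):
  1P = (4, 2)
  2P = (1, 2)
  3P = (0, 3)
  4P = (2, 0)
  5P = (0, 2)
  6P = (1, 3)
  7P = (4, 3)
Match found at i = 7.

k = 7


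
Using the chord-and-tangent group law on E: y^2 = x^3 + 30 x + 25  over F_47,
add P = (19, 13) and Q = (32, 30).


P != Q, so use the chord formula.
s = (y2 - y1) / (x2 - x1) = (17) / (13) mod 47 = 23
x3 = s^2 - x1 - x2 mod 47 = 23^2 - 19 - 32 = 8
y3 = s (x1 - x3) - y1 mod 47 = 23 * (19 - 8) - 13 = 5

P + Q = (8, 5)


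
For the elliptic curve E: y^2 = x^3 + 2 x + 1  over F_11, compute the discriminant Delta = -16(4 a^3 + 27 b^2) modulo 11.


4 a^3 + 27 b^2 = 4*2^3 + 27*1^2 = 32 + 27 = 59
Delta = -16 * (59) = -944
Delta mod 11 = 2

Delta = 2 (mod 11)


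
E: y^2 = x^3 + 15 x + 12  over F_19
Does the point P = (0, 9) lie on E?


Check whether y^2 = x^3 + 15 x + 12 (mod 19) for (x, y) = (0, 9).
LHS: y^2 = 9^2 mod 19 = 5
RHS: x^3 + 15 x + 12 = 0^3 + 15*0 + 12 mod 19 = 12
LHS != RHS

No, not on the curve


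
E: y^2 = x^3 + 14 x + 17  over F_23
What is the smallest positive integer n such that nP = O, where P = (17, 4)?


Compute successive multiples of P until we hit O:
  1P = (17, 4)
  2P = (16, 17)
  3P = (21, 2)
  4P = (14, 6)
  5P = (18, 12)
  6P = (6, 15)
  7P = (1, 3)
  8P = (13, 2)
  ... (continuing to 23P)
  23P = O

ord(P) = 23


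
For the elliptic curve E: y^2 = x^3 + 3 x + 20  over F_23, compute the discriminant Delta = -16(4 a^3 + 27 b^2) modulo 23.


4 a^3 + 27 b^2 = 4*3^3 + 27*20^2 = 108 + 10800 = 10908
Delta = -16 * (10908) = -174528
Delta mod 23 = 19

Delta = 19 (mod 23)


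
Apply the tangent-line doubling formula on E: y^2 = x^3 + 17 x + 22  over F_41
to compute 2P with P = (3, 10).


Doubling: s = (3 x1^2 + a) / (2 y1)
s = (3*3^2 + 17) / (2*10) mod 41 = 35
x3 = s^2 - 2 x1 mod 41 = 35^2 - 2*3 = 30
y3 = s (x1 - x3) - y1 mod 41 = 35 * (3 - 30) - 10 = 29

2P = (30, 29)


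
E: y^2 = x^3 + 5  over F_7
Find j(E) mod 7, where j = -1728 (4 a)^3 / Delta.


Delta = -16(4 a^3 + 27 b^2) mod 7 = 1
-1728 * (4 a)^3 = -1728 * (4*0)^3 mod 7 = 0
j = 0 * 1^(-1) mod 7 = 0

j = 0 (mod 7)


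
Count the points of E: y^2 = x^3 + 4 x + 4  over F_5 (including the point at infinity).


For each x in F_5, count y with y^2 = x^3 + 4 x + 4 mod 5:
  x = 0: RHS = 4, y in [2, 3]  -> 2 point(s)
  x = 1: RHS = 4, y in [2, 3]  -> 2 point(s)
  x = 2: RHS = 0, y in [0]  -> 1 point(s)
  x = 4: RHS = 4, y in [2, 3]  -> 2 point(s)
Affine points: 7. Add the point at infinity: total = 8.

#E(F_5) = 8


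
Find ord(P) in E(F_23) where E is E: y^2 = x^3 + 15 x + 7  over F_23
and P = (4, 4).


Compute successive multiples of P until we hit O:
  1P = (4, 4)
  2P = (17, 0)
  3P = (4, 19)
  4P = O

ord(P) = 4


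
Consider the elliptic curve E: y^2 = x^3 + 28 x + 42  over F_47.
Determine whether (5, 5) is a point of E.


Check whether y^2 = x^3 + 28 x + 42 (mod 47) for (x, y) = (5, 5).
LHS: y^2 = 5^2 mod 47 = 25
RHS: x^3 + 28 x + 42 = 5^3 + 28*5 + 42 mod 47 = 25
LHS = RHS

Yes, on the curve


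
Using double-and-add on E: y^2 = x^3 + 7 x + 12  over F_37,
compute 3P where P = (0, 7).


k = 3 = 11_2 (binary, LSB first: 11)
Double-and-add from P = (0, 7):
  bit 0 = 1: acc = O + (0, 7) = (0, 7)
  bit 1 = 1: acc = (0, 7) + (28, 16) = (10, 3)

3P = (10, 3)


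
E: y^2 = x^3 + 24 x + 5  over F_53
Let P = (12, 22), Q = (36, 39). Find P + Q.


P != Q, so use the chord formula.
s = (y2 - y1) / (x2 - x1) = (17) / (24) mod 53 = 25
x3 = s^2 - x1 - x2 mod 53 = 25^2 - 12 - 36 = 47
y3 = s (x1 - x3) - y1 mod 53 = 25 * (12 - 47) - 22 = 4

P + Q = (47, 4)


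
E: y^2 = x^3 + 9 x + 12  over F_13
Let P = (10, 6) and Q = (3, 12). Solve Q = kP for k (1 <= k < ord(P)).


Enumerate multiples of P until we hit Q = (3, 12):
  1P = (10, 6)
  2P = (2, 5)
  3P = (0, 5)
  4P = (6, 10)
  5P = (11, 8)
  6P = (9, 9)
  7P = (3, 12)
Match found at i = 7.

k = 7


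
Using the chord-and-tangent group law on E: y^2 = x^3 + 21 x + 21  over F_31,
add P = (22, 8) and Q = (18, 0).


P != Q, so use the chord formula.
s = (y2 - y1) / (x2 - x1) = (23) / (27) mod 31 = 2
x3 = s^2 - x1 - x2 mod 31 = 2^2 - 22 - 18 = 26
y3 = s (x1 - x3) - y1 mod 31 = 2 * (22 - 26) - 8 = 15

P + Q = (26, 15)


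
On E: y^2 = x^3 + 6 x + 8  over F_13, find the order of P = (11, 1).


Compute successive multiples of P until we hit O:
  1P = (11, 1)
  2P = (7, 9)
  3P = (12, 1)
  4P = (3, 12)
  5P = (8, 3)
  6P = (6, 0)
  7P = (8, 10)
  8P = (3, 1)
  ... (continuing to 12P)
  12P = O

ord(P) = 12


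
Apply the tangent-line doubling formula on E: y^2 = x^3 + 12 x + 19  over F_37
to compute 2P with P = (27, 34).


Doubling: s = (3 x1^2 + a) / (2 y1)
s = (3*27^2 + 12) / (2*34) mod 37 = 22
x3 = s^2 - 2 x1 mod 37 = 22^2 - 2*27 = 23
y3 = s (x1 - x3) - y1 mod 37 = 22 * (27 - 23) - 34 = 17

2P = (23, 17)


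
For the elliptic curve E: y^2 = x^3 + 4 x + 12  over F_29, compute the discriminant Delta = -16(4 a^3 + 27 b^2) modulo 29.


4 a^3 + 27 b^2 = 4*4^3 + 27*12^2 = 256 + 3888 = 4144
Delta = -16 * (4144) = -66304
Delta mod 29 = 19

Delta = 19 (mod 29)


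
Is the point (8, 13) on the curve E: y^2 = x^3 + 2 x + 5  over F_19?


Check whether y^2 = x^3 + 2 x + 5 (mod 19) for (x, y) = (8, 13).
LHS: y^2 = 13^2 mod 19 = 17
RHS: x^3 + 2 x + 5 = 8^3 + 2*8 + 5 mod 19 = 1
LHS != RHS

No, not on the curve
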